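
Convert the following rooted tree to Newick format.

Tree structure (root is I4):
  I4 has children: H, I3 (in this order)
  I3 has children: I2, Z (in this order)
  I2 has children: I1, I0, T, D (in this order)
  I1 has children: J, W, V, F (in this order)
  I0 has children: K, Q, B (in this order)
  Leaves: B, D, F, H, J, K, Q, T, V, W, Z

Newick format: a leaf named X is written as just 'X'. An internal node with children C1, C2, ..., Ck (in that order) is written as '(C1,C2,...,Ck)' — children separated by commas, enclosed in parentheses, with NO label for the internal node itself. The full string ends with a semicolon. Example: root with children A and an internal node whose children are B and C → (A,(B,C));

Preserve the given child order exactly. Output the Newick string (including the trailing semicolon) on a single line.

Answer: (H,(((J,W,V,F),(K,Q,B),T,D),Z));

Derivation:
internal I4 with children ['H', 'I3']
  leaf 'H' → 'H'
  internal I3 with children ['I2', 'Z']
    internal I2 with children ['I1', 'I0', 'T', 'D']
      internal I1 with children ['J', 'W', 'V', 'F']
        leaf 'J' → 'J'
        leaf 'W' → 'W'
        leaf 'V' → 'V'
        leaf 'F' → 'F'
      → '(J,W,V,F)'
      internal I0 with children ['K', 'Q', 'B']
        leaf 'K' → 'K'
        leaf 'Q' → 'Q'
        leaf 'B' → 'B'
      → '(K,Q,B)'
      leaf 'T' → 'T'
      leaf 'D' → 'D'
    → '((J,W,V,F),(K,Q,B),T,D)'
    leaf 'Z' → 'Z'
  → '(((J,W,V,F),(K,Q,B),T,D),Z)'
→ '(H,(((J,W,V,F),(K,Q,B),T,D),Z))'
Final: (H,(((J,W,V,F),(K,Q,B),T,D),Z));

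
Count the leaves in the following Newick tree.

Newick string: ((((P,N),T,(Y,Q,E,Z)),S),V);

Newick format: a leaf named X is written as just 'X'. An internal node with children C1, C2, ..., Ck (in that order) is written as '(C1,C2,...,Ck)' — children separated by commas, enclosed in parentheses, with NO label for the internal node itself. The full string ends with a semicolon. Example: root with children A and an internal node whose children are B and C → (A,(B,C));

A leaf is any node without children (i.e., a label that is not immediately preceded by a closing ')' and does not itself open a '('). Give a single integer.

Newick: ((((P,N),T,(Y,Q,E,Z)),S),V);
Scan left-to-right; a leaf is any maximal label run not followed by '(':
  pos 4: leaf 'P' → count = 1
  pos 6: leaf 'N' → count = 2
  pos 9: leaf 'T' → count = 3
  pos 12: leaf 'Y' → count = 4
  pos 14: leaf 'Q' → count = 5
  pos 16: leaf 'E' → count = 6
  pos 18: leaf 'Z' → count = 7
  pos 22: leaf 'S' → count = 8
  pos 25: leaf 'V' → count = 9
Total leaves: 9

Answer: 9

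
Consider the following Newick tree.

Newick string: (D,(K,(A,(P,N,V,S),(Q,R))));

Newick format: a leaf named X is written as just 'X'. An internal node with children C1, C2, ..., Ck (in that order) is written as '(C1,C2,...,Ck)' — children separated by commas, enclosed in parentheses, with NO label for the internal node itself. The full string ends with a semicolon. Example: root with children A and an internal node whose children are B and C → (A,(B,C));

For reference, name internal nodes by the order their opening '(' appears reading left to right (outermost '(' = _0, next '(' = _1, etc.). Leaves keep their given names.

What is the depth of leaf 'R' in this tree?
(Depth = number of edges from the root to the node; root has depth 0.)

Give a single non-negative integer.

Newick: (D,(K,(A,(P,N,V,S),(Q,R))));
Naming internals by '(' encounter order: outermost '(' = _0, next = _1, ...
Query node: R
Path from root: _0 -> _1 -> _2 -> _4 -> R
Depth of R: 4 (number of edges from root)

Answer: 4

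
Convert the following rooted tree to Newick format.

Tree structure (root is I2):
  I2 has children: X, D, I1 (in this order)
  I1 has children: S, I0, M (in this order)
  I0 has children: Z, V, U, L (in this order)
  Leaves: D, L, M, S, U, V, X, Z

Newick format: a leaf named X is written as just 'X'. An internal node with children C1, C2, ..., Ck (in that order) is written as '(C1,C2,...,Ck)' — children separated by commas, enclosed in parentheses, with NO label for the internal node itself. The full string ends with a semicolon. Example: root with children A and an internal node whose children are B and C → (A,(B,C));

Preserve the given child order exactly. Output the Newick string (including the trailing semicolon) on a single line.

internal I2 with children ['X', 'D', 'I1']
  leaf 'X' → 'X'
  leaf 'D' → 'D'
  internal I1 with children ['S', 'I0', 'M']
    leaf 'S' → 'S'
    internal I0 with children ['Z', 'V', 'U', 'L']
      leaf 'Z' → 'Z'
      leaf 'V' → 'V'
      leaf 'U' → 'U'
      leaf 'L' → 'L'
    → '(Z,V,U,L)'
    leaf 'M' → 'M'
  → '(S,(Z,V,U,L),M)'
→ '(X,D,(S,(Z,V,U,L),M))'
Final: (X,D,(S,(Z,V,U,L),M));

Answer: (X,D,(S,(Z,V,U,L),M));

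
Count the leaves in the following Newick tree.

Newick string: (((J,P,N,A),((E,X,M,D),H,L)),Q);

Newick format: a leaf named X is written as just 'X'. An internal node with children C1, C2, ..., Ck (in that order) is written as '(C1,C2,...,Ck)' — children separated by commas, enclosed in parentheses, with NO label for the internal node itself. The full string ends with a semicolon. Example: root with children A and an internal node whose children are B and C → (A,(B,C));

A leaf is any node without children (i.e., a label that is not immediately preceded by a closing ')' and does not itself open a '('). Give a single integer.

Newick: (((J,P,N,A),((E,X,M,D),H,L)),Q);
Scan left-to-right; a leaf is any maximal label run not followed by '(':
  pos 3: leaf 'J' → count = 1
  pos 5: leaf 'P' → count = 2
  pos 7: leaf 'N' → count = 3
  pos 9: leaf 'A' → count = 4
  pos 14: leaf 'E' → count = 5
  pos 16: leaf 'X' → count = 6
  pos 18: leaf 'M' → count = 7
  pos 20: leaf 'D' → count = 8
  pos 23: leaf 'H' → count = 9
  pos 25: leaf 'L' → count = 10
  pos 29: leaf 'Q' → count = 11
Total leaves: 11

Answer: 11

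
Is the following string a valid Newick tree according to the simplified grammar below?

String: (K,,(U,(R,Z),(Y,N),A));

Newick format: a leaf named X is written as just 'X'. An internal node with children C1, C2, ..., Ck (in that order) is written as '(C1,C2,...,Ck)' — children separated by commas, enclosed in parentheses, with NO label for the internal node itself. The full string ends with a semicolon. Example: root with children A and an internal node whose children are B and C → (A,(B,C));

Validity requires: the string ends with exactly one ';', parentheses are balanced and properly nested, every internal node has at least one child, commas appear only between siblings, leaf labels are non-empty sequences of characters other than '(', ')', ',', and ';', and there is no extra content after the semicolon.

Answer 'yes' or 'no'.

Input: (K,,(U,(R,Z),(Y,N),A));
Paren balance: 4 '(' vs 4 ')' OK
Ends with single ';': True
Full parse: FAILS (empty leaf label at pos 3)
Valid: False

Answer: no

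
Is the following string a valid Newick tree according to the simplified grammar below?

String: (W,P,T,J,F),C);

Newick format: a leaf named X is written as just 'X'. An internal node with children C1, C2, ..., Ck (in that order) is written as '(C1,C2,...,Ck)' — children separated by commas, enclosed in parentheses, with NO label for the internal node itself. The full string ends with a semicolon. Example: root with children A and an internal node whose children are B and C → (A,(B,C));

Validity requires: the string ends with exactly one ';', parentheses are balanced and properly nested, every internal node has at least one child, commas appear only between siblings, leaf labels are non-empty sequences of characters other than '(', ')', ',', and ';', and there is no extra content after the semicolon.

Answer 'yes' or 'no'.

Input: (W,P,T,J,F),C);
Paren balance: 1 '(' vs 2 ')' MISMATCH
Ends with single ';': True
Full parse: FAILS (extra content after tree at pos 11)
Valid: False

Answer: no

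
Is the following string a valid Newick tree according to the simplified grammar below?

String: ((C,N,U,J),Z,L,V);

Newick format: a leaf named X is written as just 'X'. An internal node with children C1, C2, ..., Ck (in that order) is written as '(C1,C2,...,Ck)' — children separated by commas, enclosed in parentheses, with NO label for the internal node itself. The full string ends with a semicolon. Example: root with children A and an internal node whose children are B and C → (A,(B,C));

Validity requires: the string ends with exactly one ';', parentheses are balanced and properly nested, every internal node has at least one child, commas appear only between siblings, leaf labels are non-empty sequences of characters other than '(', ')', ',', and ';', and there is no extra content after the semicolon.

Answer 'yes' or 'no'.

Answer: yes

Derivation:
Input: ((C,N,U,J),Z,L,V);
Paren balance: 2 '(' vs 2 ')' OK
Ends with single ';': True
Full parse: OK
Valid: True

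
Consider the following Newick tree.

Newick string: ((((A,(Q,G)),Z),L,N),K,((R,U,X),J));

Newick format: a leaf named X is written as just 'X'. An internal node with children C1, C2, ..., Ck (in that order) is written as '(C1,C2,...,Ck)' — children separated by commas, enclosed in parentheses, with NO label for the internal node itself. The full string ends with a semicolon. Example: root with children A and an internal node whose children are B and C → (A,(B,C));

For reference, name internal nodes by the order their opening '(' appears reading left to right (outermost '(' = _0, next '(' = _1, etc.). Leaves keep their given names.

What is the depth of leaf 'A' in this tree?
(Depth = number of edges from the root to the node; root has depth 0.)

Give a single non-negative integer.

Newick: ((((A,(Q,G)),Z),L,N),K,((R,U,X),J));
Naming internals by '(' encounter order: outermost '(' = _0, next = _1, ...
Query node: A
Path from root: _0 -> _1 -> _2 -> _3 -> A
Depth of A: 4 (number of edges from root)

Answer: 4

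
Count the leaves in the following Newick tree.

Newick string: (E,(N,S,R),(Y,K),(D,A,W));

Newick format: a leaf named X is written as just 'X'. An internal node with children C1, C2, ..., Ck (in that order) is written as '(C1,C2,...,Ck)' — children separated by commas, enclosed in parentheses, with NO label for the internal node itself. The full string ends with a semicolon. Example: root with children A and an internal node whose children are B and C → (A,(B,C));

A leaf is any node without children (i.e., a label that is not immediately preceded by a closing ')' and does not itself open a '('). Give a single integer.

Answer: 9

Derivation:
Newick: (E,(N,S,R),(Y,K),(D,A,W));
Scan left-to-right; a leaf is any maximal label run not followed by '(':
  pos 1: leaf 'E' → count = 1
  pos 4: leaf 'N' → count = 2
  pos 6: leaf 'S' → count = 3
  pos 8: leaf 'R' → count = 4
  pos 12: leaf 'Y' → count = 5
  pos 14: leaf 'K' → count = 6
  pos 18: leaf 'D' → count = 7
  pos 20: leaf 'A' → count = 8
  pos 22: leaf 'W' → count = 9
Total leaves: 9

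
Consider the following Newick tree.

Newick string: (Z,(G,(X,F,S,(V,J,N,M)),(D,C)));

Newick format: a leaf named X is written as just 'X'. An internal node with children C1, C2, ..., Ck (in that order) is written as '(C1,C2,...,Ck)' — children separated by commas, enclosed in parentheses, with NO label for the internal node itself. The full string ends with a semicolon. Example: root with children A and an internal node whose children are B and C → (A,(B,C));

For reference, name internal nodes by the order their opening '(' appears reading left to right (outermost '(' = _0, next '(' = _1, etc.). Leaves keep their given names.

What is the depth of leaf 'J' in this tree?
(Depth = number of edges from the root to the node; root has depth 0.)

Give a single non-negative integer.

Newick: (Z,(G,(X,F,S,(V,J,N,M)),(D,C)));
Naming internals by '(' encounter order: outermost '(' = _0, next = _1, ...
Query node: J
Path from root: _0 -> _1 -> _2 -> _3 -> J
Depth of J: 4 (number of edges from root)

Answer: 4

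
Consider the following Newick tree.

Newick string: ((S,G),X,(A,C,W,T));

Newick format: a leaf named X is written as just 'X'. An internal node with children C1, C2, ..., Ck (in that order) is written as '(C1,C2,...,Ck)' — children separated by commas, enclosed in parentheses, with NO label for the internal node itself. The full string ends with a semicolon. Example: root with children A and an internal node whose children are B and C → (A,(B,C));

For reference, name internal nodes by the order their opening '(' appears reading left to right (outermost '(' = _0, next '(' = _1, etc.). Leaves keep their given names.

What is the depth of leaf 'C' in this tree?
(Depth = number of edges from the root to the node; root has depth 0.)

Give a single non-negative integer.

Newick: ((S,G),X,(A,C,W,T));
Naming internals by '(' encounter order: outermost '(' = _0, next = _1, ...
Query node: C
Path from root: _0 -> _2 -> C
Depth of C: 2 (number of edges from root)

Answer: 2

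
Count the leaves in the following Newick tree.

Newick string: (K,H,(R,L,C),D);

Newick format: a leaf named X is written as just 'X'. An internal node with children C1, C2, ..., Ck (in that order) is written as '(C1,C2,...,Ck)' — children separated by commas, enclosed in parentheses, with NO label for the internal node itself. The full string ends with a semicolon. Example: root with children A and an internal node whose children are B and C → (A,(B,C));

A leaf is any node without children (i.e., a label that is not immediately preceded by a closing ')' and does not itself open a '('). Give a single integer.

Newick: (K,H,(R,L,C),D);
Scan left-to-right; a leaf is any maximal label run not followed by '(':
  pos 1: leaf 'K' → count = 1
  pos 3: leaf 'H' → count = 2
  pos 6: leaf 'R' → count = 3
  pos 8: leaf 'L' → count = 4
  pos 10: leaf 'C' → count = 5
  pos 13: leaf 'D' → count = 6
Total leaves: 6

Answer: 6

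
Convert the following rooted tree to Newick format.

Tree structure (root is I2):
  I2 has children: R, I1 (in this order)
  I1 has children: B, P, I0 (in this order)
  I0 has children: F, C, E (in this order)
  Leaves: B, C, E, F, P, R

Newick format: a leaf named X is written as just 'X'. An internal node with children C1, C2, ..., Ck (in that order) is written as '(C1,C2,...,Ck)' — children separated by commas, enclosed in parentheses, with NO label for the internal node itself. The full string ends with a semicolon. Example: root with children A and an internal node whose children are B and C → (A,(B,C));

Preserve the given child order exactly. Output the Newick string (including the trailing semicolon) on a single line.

Answer: (R,(B,P,(F,C,E)));

Derivation:
internal I2 with children ['R', 'I1']
  leaf 'R' → 'R'
  internal I1 with children ['B', 'P', 'I0']
    leaf 'B' → 'B'
    leaf 'P' → 'P'
    internal I0 with children ['F', 'C', 'E']
      leaf 'F' → 'F'
      leaf 'C' → 'C'
      leaf 'E' → 'E'
    → '(F,C,E)'
  → '(B,P,(F,C,E))'
→ '(R,(B,P,(F,C,E)))'
Final: (R,(B,P,(F,C,E)));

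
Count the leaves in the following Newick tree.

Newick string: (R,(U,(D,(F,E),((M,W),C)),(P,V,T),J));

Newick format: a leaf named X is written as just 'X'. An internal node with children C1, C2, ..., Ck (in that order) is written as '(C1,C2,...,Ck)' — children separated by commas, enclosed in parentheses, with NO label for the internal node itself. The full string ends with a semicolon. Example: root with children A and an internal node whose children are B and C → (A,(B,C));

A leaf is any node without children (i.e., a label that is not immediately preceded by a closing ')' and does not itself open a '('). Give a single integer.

Answer: 12

Derivation:
Newick: (R,(U,(D,(F,E),((M,W),C)),(P,V,T),J));
Scan left-to-right; a leaf is any maximal label run not followed by '(':
  pos 1: leaf 'R' → count = 1
  pos 4: leaf 'U' → count = 2
  pos 7: leaf 'D' → count = 3
  pos 10: leaf 'F' → count = 4
  pos 12: leaf 'E' → count = 5
  pos 17: leaf 'M' → count = 6
  pos 19: leaf 'W' → count = 7
  pos 22: leaf 'C' → count = 8
  pos 27: leaf 'P' → count = 9
  pos 29: leaf 'V' → count = 10
  pos 31: leaf 'T' → count = 11
  pos 34: leaf 'J' → count = 12
Total leaves: 12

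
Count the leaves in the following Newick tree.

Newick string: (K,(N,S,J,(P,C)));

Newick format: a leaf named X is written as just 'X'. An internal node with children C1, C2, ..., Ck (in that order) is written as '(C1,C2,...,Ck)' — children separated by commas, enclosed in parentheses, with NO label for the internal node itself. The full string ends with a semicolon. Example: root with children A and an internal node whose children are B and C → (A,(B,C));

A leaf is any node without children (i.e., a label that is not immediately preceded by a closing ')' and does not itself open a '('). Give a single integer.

Answer: 6

Derivation:
Newick: (K,(N,S,J,(P,C)));
Scan left-to-right; a leaf is any maximal label run not followed by '(':
  pos 1: leaf 'K' → count = 1
  pos 4: leaf 'N' → count = 2
  pos 6: leaf 'S' → count = 3
  pos 8: leaf 'J' → count = 4
  pos 11: leaf 'P' → count = 5
  pos 13: leaf 'C' → count = 6
Total leaves: 6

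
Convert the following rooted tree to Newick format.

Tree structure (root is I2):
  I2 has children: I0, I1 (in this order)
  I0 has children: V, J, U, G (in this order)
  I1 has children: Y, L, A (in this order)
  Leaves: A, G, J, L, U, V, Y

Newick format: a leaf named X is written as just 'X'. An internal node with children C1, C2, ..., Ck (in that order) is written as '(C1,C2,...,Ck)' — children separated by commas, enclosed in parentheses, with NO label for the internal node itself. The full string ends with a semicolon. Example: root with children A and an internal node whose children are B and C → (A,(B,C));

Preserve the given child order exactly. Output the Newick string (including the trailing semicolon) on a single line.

Answer: ((V,J,U,G),(Y,L,A));

Derivation:
internal I2 with children ['I0', 'I1']
  internal I0 with children ['V', 'J', 'U', 'G']
    leaf 'V' → 'V'
    leaf 'J' → 'J'
    leaf 'U' → 'U'
    leaf 'G' → 'G'
  → '(V,J,U,G)'
  internal I1 with children ['Y', 'L', 'A']
    leaf 'Y' → 'Y'
    leaf 'L' → 'L'
    leaf 'A' → 'A'
  → '(Y,L,A)'
→ '((V,J,U,G),(Y,L,A))'
Final: ((V,J,U,G),(Y,L,A));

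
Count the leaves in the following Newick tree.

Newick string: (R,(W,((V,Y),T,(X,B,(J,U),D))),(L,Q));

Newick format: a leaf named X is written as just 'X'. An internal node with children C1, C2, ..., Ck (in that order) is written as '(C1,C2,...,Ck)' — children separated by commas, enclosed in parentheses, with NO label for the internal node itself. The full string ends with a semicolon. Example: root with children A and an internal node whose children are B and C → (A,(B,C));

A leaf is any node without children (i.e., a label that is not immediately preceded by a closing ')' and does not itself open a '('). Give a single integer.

Newick: (R,(W,((V,Y),T,(X,B,(J,U),D))),(L,Q));
Scan left-to-right; a leaf is any maximal label run not followed by '(':
  pos 1: leaf 'R' → count = 1
  pos 4: leaf 'W' → count = 2
  pos 8: leaf 'V' → count = 3
  pos 10: leaf 'Y' → count = 4
  pos 13: leaf 'T' → count = 5
  pos 16: leaf 'X' → count = 6
  pos 18: leaf 'B' → count = 7
  pos 21: leaf 'J' → count = 8
  pos 23: leaf 'U' → count = 9
  pos 26: leaf 'D' → count = 10
  pos 32: leaf 'L' → count = 11
  pos 34: leaf 'Q' → count = 12
Total leaves: 12

Answer: 12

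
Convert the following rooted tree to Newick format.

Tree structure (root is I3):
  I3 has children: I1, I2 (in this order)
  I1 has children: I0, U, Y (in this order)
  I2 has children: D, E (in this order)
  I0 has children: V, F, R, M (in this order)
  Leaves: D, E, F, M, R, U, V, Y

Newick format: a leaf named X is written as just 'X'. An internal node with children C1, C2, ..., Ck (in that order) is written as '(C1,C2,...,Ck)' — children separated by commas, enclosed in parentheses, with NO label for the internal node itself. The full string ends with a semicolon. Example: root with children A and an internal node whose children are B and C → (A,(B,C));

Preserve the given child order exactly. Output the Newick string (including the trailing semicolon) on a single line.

internal I3 with children ['I1', 'I2']
  internal I1 with children ['I0', 'U', 'Y']
    internal I0 with children ['V', 'F', 'R', 'M']
      leaf 'V' → 'V'
      leaf 'F' → 'F'
      leaf 'R' → 'R'
      leaf 'M' → 'M'
    → '(V,F,R,M)'
    leaf 'U' → 'U'
    leaf 'Y' → 'Y'
  → '((V,F,R,M),U,Y)'
  internal I2 with children ['D', 'E']
    leaf 'D' → 'D'
    leaf 'E' → 'E'
  → '(D,E)'
→ '(((V,F,R,M),U,Y),(D,E))'
Final: (((V,F,R,M),U,Y),(D,E));

Answer: (((V,F,R,M),U,Y),(D,E));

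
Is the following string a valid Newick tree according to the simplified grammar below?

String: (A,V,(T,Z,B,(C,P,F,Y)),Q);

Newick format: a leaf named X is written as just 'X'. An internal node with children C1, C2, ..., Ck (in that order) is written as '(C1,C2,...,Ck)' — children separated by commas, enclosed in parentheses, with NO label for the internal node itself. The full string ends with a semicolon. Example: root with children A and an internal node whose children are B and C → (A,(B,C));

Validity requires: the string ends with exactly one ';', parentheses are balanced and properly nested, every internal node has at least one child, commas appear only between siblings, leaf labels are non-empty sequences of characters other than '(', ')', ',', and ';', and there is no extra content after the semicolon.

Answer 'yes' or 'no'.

Answer: yes

Derivation:
Input: (A,V,(T,Z,B,(C,P,F,Y)),Q);
Paren balance: 3 '(' vs 3 ')' OK
Ends with single ';': True
Full parse: OK
Valid: True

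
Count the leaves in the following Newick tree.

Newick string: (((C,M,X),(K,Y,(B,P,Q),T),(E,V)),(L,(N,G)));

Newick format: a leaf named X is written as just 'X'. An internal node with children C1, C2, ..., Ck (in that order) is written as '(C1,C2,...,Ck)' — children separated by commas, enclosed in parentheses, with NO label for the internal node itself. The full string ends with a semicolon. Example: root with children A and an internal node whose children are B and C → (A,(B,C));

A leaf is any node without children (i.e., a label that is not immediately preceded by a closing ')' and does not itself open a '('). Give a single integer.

Newick: (((C,M,X),(K,Y,(B,P,Q),T),(E,V)),(L,(N,G)));
Scan left-to-right; a leaf is any maximal label run not followed by '(':
  pos 3: leaf 'C' → count = 1
  pos 5: leaf 'M' → count = 2
  pos 7: leaf 'X' → count = 3
  pos 11: leaf 'K' → count = 4
  pos 13: leaf 'Y' → count = 5
  pos 16: leaf 'B' → count = 6
  pos 18: leaf 'P' → count = 7
  pos 20: leaf 'Q' → count = 8
  pos 23: leaf 'T' → count = 9
  pos 27: leaf 'E' → count = 10
  pos 29: leaf 'V' → count = 11
  pos 34: leaf 'L' → count = 12
  pos 37: leaf 'N' → count = 13
  pos 39: leaf 'G' → count = 14
Total leaves: 14

Answer: 14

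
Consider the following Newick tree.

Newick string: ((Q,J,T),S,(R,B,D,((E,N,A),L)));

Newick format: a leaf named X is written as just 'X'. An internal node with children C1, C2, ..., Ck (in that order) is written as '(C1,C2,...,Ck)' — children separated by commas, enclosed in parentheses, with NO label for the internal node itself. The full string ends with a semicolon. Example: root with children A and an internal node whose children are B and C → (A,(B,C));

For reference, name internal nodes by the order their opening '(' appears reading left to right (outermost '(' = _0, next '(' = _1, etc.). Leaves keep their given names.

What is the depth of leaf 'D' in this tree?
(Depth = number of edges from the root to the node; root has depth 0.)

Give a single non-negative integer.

Newick: ((Q,J,T),S,(R,B,D,((E,N,A),L)));
Naming internals by '(' encounter order: outermost '(' = _0, next = _1, ...
Query node: D
Path from root: _0 -> _2 -> D
Depth of D: 2 (number of edges from root)

Answer: 2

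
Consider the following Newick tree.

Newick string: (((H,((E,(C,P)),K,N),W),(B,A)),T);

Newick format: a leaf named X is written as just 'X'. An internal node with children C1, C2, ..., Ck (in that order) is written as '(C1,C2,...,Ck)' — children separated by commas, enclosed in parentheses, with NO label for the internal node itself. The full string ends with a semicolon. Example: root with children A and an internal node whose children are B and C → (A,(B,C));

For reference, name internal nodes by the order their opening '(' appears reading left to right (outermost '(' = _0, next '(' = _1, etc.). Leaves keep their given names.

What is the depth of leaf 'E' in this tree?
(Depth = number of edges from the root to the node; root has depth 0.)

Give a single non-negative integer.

Newick: (((H,((E,(C,P)),K,N),W),(B,A)),T);
Naming internals by '(' encounter order: outermost '(' = _0, next = _1, ...
Query node: E
Path from root: _0 -> _1 -> _2 -> _3 -> _4 -> E
Depth of E: 5 (number of edges from root)

Answer: 5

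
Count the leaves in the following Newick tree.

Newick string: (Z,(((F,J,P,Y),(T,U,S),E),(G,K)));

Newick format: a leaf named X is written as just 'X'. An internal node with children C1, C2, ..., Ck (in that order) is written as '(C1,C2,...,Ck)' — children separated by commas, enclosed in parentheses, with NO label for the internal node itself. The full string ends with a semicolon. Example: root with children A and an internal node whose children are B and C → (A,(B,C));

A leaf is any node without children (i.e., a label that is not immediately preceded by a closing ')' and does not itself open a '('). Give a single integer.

Newick: (Z,(((F,J,P,Y),(T,U,S),E),(G,K)));
Scan left-to-right; a leaf is any maximal label run not followed by '(':
  pos 1: leaf 'Z' → count = 1
  pos 6: leaf 'F' → count = 2
  pos 8: leaf 'J' → count = 3
  pos 10: leaf 'P' → count = 4
  pos 12: leaf 'Y' → count = 5
  pos 16: leaf 'T' → count = 6
  pos 18: leaf 'U' → count = 7
  pos 20: leaf 'S' → count = 8
  pos 23: leaf 'E' → count = 9
  pos 27: leaf 'G' → count = 10
  pos 29: leaf 'K' → count = 11
Total leaves: 11

Answer: 11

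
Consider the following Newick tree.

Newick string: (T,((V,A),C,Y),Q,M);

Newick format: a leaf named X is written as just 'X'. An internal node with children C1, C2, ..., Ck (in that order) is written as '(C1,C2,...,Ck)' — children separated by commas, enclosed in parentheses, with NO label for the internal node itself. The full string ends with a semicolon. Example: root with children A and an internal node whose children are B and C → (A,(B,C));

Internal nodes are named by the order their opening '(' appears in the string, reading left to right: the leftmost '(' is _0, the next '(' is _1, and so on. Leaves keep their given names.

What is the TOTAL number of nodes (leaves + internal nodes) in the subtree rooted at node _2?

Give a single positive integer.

Newick: (T,((V,A),C,Y),Q,M);
Locate _2: it is the '(' at position 4 (the 3rd '(' reading left to right).
Query: subtree rooted at _2
_2: subtree_size = 1 + 2
  V: subtree_size = 1 + 0
  A: subtree_size = 1 + 0
Total subtree size of _2: 3

Answer: 3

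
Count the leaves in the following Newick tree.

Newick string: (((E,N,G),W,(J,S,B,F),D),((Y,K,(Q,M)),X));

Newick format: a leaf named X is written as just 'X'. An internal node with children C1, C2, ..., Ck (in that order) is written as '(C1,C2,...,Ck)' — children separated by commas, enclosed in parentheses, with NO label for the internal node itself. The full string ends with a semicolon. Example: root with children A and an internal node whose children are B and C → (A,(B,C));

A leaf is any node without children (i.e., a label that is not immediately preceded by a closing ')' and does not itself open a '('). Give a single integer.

Answer: 14

Derivation:
Newick: (((E,N,G),W,(J,S,B,F),D),((Y,K,(Q,M)),X));
Scan left-to-right; a leaf is any maximal label run not followed by '(':
  pos 3: leaf 'E' → count = 1
  pos 5: leaf 'N' → count = 2
  pos 7: leaf 'G' → count = 3
  pos 10: leaf 'W' → count = 4
  pos 13: leaf 'J' → count = 5
  pos 15: leaf 'S' → count = 6
  pos 17: leaf 'B' → count = 7
  pos 19: leaf 'F' → count = 8
  pos 22: leaf 'D' → count = 9
  pos 27: leaf 'Y' → count = 10
  pos 29: leaf 'K' → count = 11
  pos 32: leaf 'Q' → count = 12
  pos 34: leaf 'M' → count = 13
  pos 38: leaf 'X' → count = 14
Total leaves: 14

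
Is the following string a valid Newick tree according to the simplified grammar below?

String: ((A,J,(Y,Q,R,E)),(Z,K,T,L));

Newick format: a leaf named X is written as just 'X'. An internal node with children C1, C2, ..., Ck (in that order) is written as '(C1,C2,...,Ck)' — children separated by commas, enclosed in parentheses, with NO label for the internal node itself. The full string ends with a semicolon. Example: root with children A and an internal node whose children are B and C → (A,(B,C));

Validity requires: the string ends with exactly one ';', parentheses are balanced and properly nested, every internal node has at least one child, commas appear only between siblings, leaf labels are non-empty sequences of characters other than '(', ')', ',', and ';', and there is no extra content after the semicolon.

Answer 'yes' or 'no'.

Answer: yes

Derivation:
Input: ((A,J,(Y,Q,R,E)),(Z,K,T,L));
Paren balance: 4 '(' vs 4 ')' OK
Ends with single ';': True
Full parse: OK
Valid: True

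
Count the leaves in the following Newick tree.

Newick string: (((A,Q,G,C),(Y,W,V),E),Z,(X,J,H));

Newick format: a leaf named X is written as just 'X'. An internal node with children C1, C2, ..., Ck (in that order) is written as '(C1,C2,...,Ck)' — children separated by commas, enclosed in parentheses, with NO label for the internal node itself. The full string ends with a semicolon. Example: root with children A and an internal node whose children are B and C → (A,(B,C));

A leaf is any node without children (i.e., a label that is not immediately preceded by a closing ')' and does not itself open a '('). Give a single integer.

Newick: (((A,Q,G,C),(Y,W,V),E),Z,(X,J,H));
Scan left-to-right; a leaf is any maximal label run not followed by '(':
  pos 3: leaf 'A' → count = 1
  pos 5: leaf 'Q' → count = 2
  pos 7: leaf 'G' → count = 3
  pos 9: leaf 'C' → count = 4
  pos 13: leaf 'Y' → count = 5
  pos 15: leaf 'W' → count = 6
  pos 17: leaf 'V' → count = 7
  pos 20: leaf 'E' → count = 8
  pos 23: leaf 'Z' → count = 9
  pos 26: leaf 'X' → count = 10
  pos 28: leaf 'J' → count = 11
  pos 30: leaf 'H' → count = 12
Total leaves: 12

Answer: 12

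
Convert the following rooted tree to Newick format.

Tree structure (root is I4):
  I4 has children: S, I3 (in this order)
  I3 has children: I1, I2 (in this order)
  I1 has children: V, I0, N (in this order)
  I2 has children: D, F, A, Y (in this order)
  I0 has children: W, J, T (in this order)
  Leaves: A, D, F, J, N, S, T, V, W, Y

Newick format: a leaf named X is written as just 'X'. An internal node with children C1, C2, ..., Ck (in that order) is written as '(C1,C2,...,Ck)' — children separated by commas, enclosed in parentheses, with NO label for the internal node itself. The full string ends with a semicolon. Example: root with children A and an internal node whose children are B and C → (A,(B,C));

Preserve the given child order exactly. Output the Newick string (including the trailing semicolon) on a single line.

Answer: (S,((V,(W,J,T),N),(D,F,A,Y)));

Derivation:
internal I4 with children ['S', 'I3']
  leaf 'S' → 'S'
  internal I3 with children ['I1', 'I2']
    internal I1 with children ['V', 'I0', 'N']
      leaf 'V' → 'V'
      internal I0 with children ['W', 'J', 'T']
        leaf 'W' → 'W'
        leaf 'J' → 'J'
        leaf 'T' → 'T'
      → '(W,J,T)'
      leaf 'N' → 'N'
    → '(V,(W,J,T),N)'
    internal I2 with children ['D', 'F', 'A', 'Y']
      leaf 'D' → 'D'
      leaf 'F' → 'F'
      leaf 'A' → 'A'
      leaf 'Y' → 'Y'
    → '(D,F,A,Y)'
  → '((V,(W,J,T),N),(D,F,A,Y))'
→ '(S,((V,(W,J,T),N),(D,F,A,Y)))'
Final: (S,((V,(W,J,T),N),(D,F,A,Y)));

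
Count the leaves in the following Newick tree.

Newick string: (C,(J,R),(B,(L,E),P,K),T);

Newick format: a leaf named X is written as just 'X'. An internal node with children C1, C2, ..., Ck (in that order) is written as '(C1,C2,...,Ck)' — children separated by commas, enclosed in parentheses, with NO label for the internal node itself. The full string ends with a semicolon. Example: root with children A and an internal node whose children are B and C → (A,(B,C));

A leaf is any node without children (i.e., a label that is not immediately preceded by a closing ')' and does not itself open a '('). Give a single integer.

Newick: (C,(J,R),(B,(L,E),P,K),T);
Scan left-to-right; a leaf is any maximal label run not followed by '(':
  pos 1: leaf 'C' → count = 1
  pos 4: leaf 'J' → count = 2
  pos 6: leaf 'R' → count = 3
  pos 10: leaf 'B' → count = 4
  pos 13: leaf 'L' → count = 5
  pos 15: leaf 'E' → count = 6
  pos 18: leaf 'P' → count = 7
  pos 20: leaf 'K' → count = 8
  pos 23: leaf 'T' → count = 9
Total leaves: 9

Answer: 9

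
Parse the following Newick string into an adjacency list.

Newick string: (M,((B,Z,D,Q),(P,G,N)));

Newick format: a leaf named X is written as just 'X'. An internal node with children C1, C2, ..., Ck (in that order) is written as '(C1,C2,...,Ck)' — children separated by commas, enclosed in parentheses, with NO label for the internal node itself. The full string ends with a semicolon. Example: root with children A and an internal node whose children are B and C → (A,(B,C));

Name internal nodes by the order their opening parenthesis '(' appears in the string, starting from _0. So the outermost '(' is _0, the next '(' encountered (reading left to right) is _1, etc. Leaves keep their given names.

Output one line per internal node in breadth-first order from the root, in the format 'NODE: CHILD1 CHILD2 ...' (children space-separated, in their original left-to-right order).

Input: (M,((B,Z,D,Q),(P,G,N)));
Scanning left-to-right, naming '(' by encounter order:
  pos 0: '(' -> open internal node _0 (depth 1)
  pos 3: '(' -> open internal node _1 (depth 2)
  pos 4: '(' -> open internal node _2 (depth 3)
  pos 12: ')' -> close internal node _2 (now at depth 2)
  pos 14: '(' -> open internal node _3 (depth 3)
  pos 20: ')' -> close internal node _3 (now at depth 2)
  pos 21: ')' -> close internal node _1 (now at depth 1)
  pos 22: ')' -> close internal node _0 (now at depth 0)
Total internal nodes: 4
BFS adjacency from root:
  _0: M _1
  _1: _2 _3
  _2: B Z D Q
  _3: P G N

Answer: _0: M _1
_1: _2 _3
_2: B Z D Q
_3: P G N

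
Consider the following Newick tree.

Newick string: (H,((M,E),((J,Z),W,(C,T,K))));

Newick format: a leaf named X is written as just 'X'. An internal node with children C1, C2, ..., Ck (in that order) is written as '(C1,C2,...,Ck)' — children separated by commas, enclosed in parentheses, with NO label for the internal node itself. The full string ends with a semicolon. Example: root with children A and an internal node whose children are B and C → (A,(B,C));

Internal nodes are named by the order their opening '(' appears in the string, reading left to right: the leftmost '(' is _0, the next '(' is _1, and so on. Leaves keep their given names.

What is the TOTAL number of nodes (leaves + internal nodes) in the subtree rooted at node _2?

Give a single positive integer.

Newick: (H,((M,E),((J,Z),W,(C,T,K))));
Locate _2: it is the '(' at position 4 (the 3rd '(' reading left to right).
Query: subtree rooted at _2
_2: subtree_size = 1 + 2
  M: subtree_size = 1 + 0
  E: subtree_size = 1 + 0
Total subtree size of _2: 3

Answer: 3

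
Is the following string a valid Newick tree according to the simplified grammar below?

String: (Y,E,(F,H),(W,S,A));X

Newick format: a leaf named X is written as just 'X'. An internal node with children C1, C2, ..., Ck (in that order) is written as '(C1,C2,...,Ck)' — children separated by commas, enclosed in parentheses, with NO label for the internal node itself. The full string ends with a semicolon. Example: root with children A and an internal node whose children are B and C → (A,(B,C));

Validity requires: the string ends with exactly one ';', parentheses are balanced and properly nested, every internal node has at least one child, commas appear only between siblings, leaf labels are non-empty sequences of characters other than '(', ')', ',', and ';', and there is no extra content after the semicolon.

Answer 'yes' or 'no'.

Input: (Y,E,(F,H),(W,S,A));X
Paren balance: 3 '(' vs 3 ')' OK
Ends with single ';': False
Full parse: FAILS (must end with ;)
Valid: False

Answer: no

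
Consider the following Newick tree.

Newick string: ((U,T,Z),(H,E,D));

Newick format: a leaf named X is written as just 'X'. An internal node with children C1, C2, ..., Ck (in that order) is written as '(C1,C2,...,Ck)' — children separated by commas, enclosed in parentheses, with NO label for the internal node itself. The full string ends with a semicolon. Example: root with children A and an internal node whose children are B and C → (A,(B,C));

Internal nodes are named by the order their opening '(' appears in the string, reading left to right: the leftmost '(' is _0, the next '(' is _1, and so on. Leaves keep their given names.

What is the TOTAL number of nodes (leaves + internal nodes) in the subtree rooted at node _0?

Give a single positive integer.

Newick: ((U,T,Z),(H,E,D));
Locate _0: it is the '(' at position 0 (the 1st '(' reading left to right).
Query: subtree rooted at _0
_0: subtree_size = 1 + 8
  _1: subtree_size = 1 + 3
    U: subtree_size = 1 + 0
    T: subtree_size = 1 + 0
    Z: subtree_size = 1 + 0
  _2: subtree_size = 1 + 3
    H: subtree_size = 1 + 0
    E: subtree_size = 1 + 0
    D: subtree_size = 1 + 0
Total subtree size of _0: 9

Answer: 9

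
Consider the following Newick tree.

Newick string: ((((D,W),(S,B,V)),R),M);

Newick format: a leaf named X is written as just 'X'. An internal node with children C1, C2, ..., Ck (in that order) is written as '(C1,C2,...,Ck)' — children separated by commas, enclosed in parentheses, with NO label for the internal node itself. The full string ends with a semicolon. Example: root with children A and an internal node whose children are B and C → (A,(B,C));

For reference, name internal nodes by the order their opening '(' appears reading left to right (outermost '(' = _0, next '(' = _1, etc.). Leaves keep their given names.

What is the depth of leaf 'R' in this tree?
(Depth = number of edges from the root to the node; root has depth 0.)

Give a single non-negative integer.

Newick: ((((D,W),(S,B,V)),R),M);
Naming internals by '(' encounter order: outermost '(' = _0, next = _1, ...
Query node: R
Path from root: _0 -> _1 -> R
Depth of R: 2 (number of edges from root)

Answer: 2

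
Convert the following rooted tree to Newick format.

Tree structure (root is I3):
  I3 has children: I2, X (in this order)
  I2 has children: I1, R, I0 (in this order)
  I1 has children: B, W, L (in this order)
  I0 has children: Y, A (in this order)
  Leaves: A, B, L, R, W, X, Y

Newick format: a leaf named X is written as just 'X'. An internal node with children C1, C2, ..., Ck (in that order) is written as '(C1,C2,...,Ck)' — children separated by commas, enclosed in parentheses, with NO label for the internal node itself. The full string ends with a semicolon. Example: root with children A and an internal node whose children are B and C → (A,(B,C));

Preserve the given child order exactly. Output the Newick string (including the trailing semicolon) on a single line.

internal I3 with children ['I2', 'X']
  internal I2 with children ['I1', 'R', 'I0']
    internal I1 with children ['B', 'W', 'L']
      leaf 'B' → 'B'
      leaf 'W' → 'W'
      leaf 'L' → 'L'
    → '(B,W,L)'
    leaf 'R' → 'R'
    internal I0 with children ['Y', 'A']
      leaf 'Y' → 'Y'
      leaf 'A' → 'A'
    → '(Y,A)'
  → '((B,W,L),R,(Y,A))'
  leaf 'X' → 'X'
→ '(((B,W,L),R,(Y,A)),X)'
Final: (((B,W,L),R,(Y,A)),X);

Answer: (((B,W,L),R,(Y,A)),X);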